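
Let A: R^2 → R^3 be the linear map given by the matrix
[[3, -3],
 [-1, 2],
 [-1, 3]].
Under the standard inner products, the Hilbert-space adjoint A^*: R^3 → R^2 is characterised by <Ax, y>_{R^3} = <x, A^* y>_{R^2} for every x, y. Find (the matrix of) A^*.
A^* = A^T =
[[3, -1, -1],
 [-3, 2, 3]]

For real matrices with standard dot products, the defining identity <Ax, y> = <x, A^* y> gives (Ax)^T y = x^T (A^*) y, i.e. x^T A^T y = x^T (A^*) y. Since this holds for all x, y, we must have A^* = A^T. Therefore
A^* =
[[3, -1, -1],
 [-3, 2, 3]].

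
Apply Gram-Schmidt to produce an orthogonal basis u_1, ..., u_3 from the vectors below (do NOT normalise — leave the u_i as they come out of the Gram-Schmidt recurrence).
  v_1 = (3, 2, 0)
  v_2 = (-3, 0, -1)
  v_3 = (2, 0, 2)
Orthogonal basis:
  u_1 = (3, 2, 0)
  u_2 = (-12/13, 18/13, -1)
  u_3 = (-16/49, 24/49, 48/49)

Apply the Gram-Schmidt recurrence
  u_1 = v_1
  u_i = v_i − Σ_{j<i} ((v_i · u_j) / (u_j · u_j)) · u_j.

Step by step this gives:
  u_1 = (3, 2, 0)
  u_2 = (-12/13, 18/13, -1)
  u_3 = (-16/49, 24/49, 48/49)

Orthogonality check:
  u_2 · u_1 = 0 (should be 0)
  u_3 · u_1 = 0 (should be 0)
  u_3 · u_2 = 0 (should be 0)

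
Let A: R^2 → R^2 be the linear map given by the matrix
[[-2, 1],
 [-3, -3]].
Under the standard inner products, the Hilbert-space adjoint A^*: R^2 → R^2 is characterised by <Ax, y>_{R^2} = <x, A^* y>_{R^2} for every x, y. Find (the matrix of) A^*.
A^* = A^T =
[[-2, -3],
 [1, -3]]

For real matrices with standard dot products, the defining identity <Ax, y> = <x, A^* y> gives (Ax)^T y = x^T (A^*) y, i.e. x^T A^T y = x^T (A^*) y. Since this holds for all x, y, we must have A^* = A^T. Therefore
A^* =
[[-2, -3],
 [1, -3]].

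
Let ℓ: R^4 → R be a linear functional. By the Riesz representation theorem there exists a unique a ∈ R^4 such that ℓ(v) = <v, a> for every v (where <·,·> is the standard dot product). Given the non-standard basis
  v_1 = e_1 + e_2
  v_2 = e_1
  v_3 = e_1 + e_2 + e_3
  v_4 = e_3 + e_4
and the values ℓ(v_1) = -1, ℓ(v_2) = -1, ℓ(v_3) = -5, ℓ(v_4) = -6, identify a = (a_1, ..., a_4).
a = (-1, 0, -4, -2)

Write a = (a_1, ..., a_4) in the standard basis. For each basis vector v_i, ℓ(v_i) = <v_i, a> is a linear equation in the a_j's. Collect the n equations into a matrix system V a = ℓ, where row i of V is v_i (expressed in the standard basis). Since V is invertible (lower-triangular with 1s on the diagonal, up to permutation), solve by back-substitution:
  V =
[[1, 1, 0, 0],
 [1, 0, 0, 0],
 [1, 1, 1, 0],
 [0, 0, 1, 1]]
  V a = (-1, -1, -5, -6)
Solving gives a = (-1, 0, -4, -2).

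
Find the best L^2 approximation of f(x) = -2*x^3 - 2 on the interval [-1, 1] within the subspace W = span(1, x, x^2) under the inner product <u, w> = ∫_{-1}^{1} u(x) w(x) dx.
g(x) = -6*x/5 - 2

The best approximation g ∈ W is the orthogonal projection of f onto W. Writing g = a_0 + a_1 x + a_2 x^2, the coefficients solve the normal equations G · a = b where
  G_{ij} = <φ_i, φ_j> and b_i = <f, φ_i>, with φ_0 = 1, φ_1 = x, φ_2 = x^2.
G =
  [2, 0, 2/3]
  [0, 2/3, 0]
  [2/3, 0, 2/5],
b = (-4, -4/5, -4/3).
Solving gives a_0 = -2, a_1 = -6/5, a_2 = 0, so
  g(x) = -6*x/5 - 2.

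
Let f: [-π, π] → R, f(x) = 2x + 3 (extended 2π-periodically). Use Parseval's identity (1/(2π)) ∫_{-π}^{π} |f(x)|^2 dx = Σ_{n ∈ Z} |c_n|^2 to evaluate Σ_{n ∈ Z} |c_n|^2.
Σ |c_n|^2 = 4π^2/3 + 9

Expand and integrate term by term over [-π, π]:
  ∫ (2x)^2 dx = 4·(2π^3/3); ∫ 2·2·(3)·x dx = 0 (odd integrand); ∫ 3^2 dx = 9·2π.
So (1/(2π)) ∫_{-π}^{π} (2x + 3)^2 dx = 4π^2/3 + 9 = 4π^2/3 + 9.
Parseval ⇒ Σ |c_n|^2 = 4π^2/3 + 9.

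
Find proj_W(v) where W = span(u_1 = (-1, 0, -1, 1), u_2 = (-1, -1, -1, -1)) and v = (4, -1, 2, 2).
proj_W(v) = (26/11, 17/11, 26/11, 8/11)

Set up U = [u_1 | ... | u_2] ∈ R^(4×2). The projector onto W = col(U) is P = U (U^T U)^(-1) U^T.
Compute U^T U =
  [3, 1]
  [1, 4],
and U^T v = (-4, -7).
Solve U^T U · c = U^T v for the coefficients: c = (-9/11, -17/11). The projection is proj_W(v) = U c.
Check: (v - proj_W(v)) · u_1 = 0  (should be 0).
Check: (v - proj_W(v)) · u_2 = 0  (should be 0).
Result: proj_W(v) = (26/11, 17/11, 26/11, 8/11).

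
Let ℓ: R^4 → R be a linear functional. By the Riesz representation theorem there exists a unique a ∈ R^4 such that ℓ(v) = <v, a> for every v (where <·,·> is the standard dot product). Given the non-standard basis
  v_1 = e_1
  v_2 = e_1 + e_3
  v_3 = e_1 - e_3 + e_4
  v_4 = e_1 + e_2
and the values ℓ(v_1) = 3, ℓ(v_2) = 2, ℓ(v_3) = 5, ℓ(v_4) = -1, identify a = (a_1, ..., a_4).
a = (3, -4, -1, 1)

Write a = (a_1, ..., a_4) in the standard basis. For each basis vector v_i, ℓ(v_i) = <v_i, a> is a linear equation in the a_j's. Collect the n equations into a matrix system V a = ℓ, where row i of V is v_i (expressed in the standard basis). Since V is invertible (lower-triangular with 1s on the diagonal, up to permutation), solve by back-substitution:
  V =
[[1, 0, 0, 0],
 [1, 0, 1, 0],
 [1, 0, -1, 1],
 [1, 1, 0, 0]]
  V a = (3, 2, 5, -1)
Solving gives a = (3, -4, -1, 1).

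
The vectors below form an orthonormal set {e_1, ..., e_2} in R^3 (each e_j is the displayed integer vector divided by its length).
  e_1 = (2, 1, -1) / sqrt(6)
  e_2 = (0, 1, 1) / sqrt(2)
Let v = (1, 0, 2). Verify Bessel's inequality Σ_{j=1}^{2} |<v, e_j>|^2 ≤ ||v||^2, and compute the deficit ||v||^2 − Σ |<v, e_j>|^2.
Σ |<v, e_j>|^2 = 2; ||v||^2 = 5; deficit = 3

Write each e_j = u_j / sqrt(<u_j, u_j>) where u_j is the displayed integer vector. Then <v, e_j> = <v, u_j> / sqrt(<u_j, u_j>), so |<v, e_j>|^2 = <v, u_j>^2 / <u_j, u_j>.
Coefficients: <v, e_1> = 0/sqrt(6), <v, e_2> = 2/sqrt(2).
Square and sum: Σ |<v, e_j>|^2 = 2.
Compute ||v||^2 = v·v = 5.
Deficit = 5 − 2 = 3 ≥ 0, confirming Bessel's inequality. (The deficit equals ||v − Σ <v,e_j> e_j||^2, the squared distance from v to span{e_j}.)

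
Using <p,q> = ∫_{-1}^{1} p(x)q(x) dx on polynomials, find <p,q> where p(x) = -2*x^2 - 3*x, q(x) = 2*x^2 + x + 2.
<p,q> = -94/15

Expand the product: p(x)·q(x) = -4*x^4 - 8*x^3 - 7*x^2 - 6*x.
∫_{-1}^{1} of each monomial x^k gives [2/(k+1) if k even, 0 if k odd]. Integrating term-by-term (or equivalently evaluating the antiderivative F(x) = -4*x^5/5 - 2*x^4 - 7*x^3/3 - 3*x^2 at the endpoints):
  F(1) − F(−1) = -122/15 − (-28/15) = -94/15.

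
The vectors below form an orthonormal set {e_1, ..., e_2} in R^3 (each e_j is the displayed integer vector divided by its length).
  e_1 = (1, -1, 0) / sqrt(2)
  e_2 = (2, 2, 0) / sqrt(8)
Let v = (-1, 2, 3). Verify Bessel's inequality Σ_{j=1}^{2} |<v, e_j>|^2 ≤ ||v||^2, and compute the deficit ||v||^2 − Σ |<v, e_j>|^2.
Σ |<v, e_j>|^2 = 5; ||v||^2 = 14; deficit = 9

Write each e_j = u_j / sqrt(<u_j, u_j>) where u_j is the displayed integer vector. Then <v, e_j> = <v, u_j> / sqrt(<u_j, u_j>), so |<v, e_j>|^2 = <v, u_j>^2 / <u_j, u_j>.
Coefficients: <v, e_1> = -3/sqrt(2), <v, e_2> = 2/sqrt(8).
Square and sum: Σ |<v, e_j>|^2 = 5.
Compute ||v||^2 = v·v = 14.
Deficit = 14 − 5 = 9 ≥ 0, confirming Bessel's inequality. (The deficit equals ||v − Σ <v,e_j> e_j||^2, the squared distance from v to span{e_j}.)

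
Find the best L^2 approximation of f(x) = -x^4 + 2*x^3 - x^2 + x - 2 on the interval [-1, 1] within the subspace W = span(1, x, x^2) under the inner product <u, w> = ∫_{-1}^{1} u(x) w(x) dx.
g(x) = -13*x^2/7 + 11*x/5 - 67/35

The best approximation g ∈ W is the orthogonal projection of f onto W. Writing g = a_0 + a_1 x + a_2 x^2, the coefficients solve the normal equations G · a = b where
  G_{ij} = <φ_i, φ_j> and b_i = <f, φ_i>, with φ_0 = 1, φ_1 = x, φ_2 = x^2.
G =
  [2, 0, 2/3]
  [0, 2/3, 0]
  [2/3, 0, 2/5],
b = (-76/15, 22/15, -212/105).
Solving gives a_0 = -67/35, a_1 = 11/5, a_2 = -13/7, so
  g(x) = -13*x^2/7 + 11*x/5 - 67/35.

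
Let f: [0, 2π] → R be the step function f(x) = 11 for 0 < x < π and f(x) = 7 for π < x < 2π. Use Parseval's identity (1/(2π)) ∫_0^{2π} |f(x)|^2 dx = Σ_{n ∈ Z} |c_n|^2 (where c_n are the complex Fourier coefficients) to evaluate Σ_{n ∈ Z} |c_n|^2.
Σ |c_n|^2 = 85

Parseval equates the L^2 energy of f (normalised by 1/(2π)) with the ℓ^2 sum of its Fourier coefficients: (1/(2π)) ∫_0^{2π} |f|^2 = Σ |c_n|^2.
Compute the left side: (1/(2π)) [∫_0^π 11^2 dx + ∫_π^{2π} 7^2 dx] = (1/(2π)) · (121π + 49π) = (121 + 49)/2 = 85.
So Σ_{n ∈ Z} |c_n|^2 = 85.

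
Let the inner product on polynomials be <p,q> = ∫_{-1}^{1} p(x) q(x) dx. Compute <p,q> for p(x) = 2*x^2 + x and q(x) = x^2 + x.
<p,q> = 22/15

Expand the product: p(x)·q(x) = 2*x^4 + 3*x^3 + x^2.
∫_{-1}^{1} of each monomial x^k gives [2/(k+1) if k even, 0 if k odd]. Integrating term-by-term (or equivalently evaluating the antiderivative F(x) = 2*x^5/5 + 3*x^4/4 + x^3/3 at the endpoints):
  F(1) − F(−1) = 89/60 − (1/60) = 22/15.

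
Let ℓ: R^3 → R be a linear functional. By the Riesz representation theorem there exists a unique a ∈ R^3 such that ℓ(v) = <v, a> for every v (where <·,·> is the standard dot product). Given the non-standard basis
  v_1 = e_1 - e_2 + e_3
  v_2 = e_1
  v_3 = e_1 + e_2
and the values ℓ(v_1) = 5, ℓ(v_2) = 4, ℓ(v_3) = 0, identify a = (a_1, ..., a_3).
a = (4, -4, -3)

Write a = (a_1, ..., a_3) in the standard basis. For each basis vector v_i, ℓ(v_i) = <v_i, a> is a linear equation in the a_j's. Collect the n equations into a matrix system V a = ℓ, where row i of V is v_i (expressed in the standard basis). Since V is invertible (lower-triangular with 1s on the diagonal, up to permutation), solve by back-substitution:
  V =
[[1, -1, 1],
 [1, 0, 0],
 [1, 1, 0]]
  V a = (5, 4, 0)
Solving gives a = (4, -4, -3).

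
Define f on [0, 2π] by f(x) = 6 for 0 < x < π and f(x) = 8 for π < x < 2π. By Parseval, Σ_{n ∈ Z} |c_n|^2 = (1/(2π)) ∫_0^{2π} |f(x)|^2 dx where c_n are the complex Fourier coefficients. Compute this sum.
Σ |c_n|^2 = 50

Parseval equates the L^2 energy of f (normalised by 1/(2π)) with the ℓ^2 sum of its Fourier coefficients: (1/(2π)) ∫_0^{2π} |f|^2 = Σ |c_n|^2.
Compute the left side: (1/(2π)) [∫_0^π 6^2 dx + ∫_π^{2π} 8^2 dx] = (1/(2π)) · (36π + 64π) = (36 + 64)/2 = 50.
So Σ_{n ∈ Z} |c_n|^2 = 50.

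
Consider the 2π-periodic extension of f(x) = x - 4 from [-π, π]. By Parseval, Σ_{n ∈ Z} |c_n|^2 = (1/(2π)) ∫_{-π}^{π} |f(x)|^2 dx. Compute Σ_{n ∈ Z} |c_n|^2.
Σ |c_n|^2 = π^2/3 + 16

Expand and integrate term by term over [-π, π]:
  ∫ (x)^2 dx = 1·(2π^3/3); ∫ 2·1·(-4)·x dx = 0 (odd integrand); ∫ (-4)^2 dx = 16·2π.
So (1/(2π)) ∫_{-π}^{π} (x - 4)^2 dx = 1π^2/3 + 16 = π^2/3 + 16.
Parseval ⇒ Σ |c_n|^2 = π^2/3 + 16.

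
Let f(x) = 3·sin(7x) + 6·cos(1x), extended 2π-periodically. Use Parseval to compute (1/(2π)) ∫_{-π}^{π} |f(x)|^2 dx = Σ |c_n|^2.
Σ |c_n|^2 = 45/2

Expand |f|^2 and use orthogonality of {sin(nx), cos(mx)} on [-π, π]:
  ∫_{-π}^{π} sin(nx)^2 dx = π, ∫ cos(mx)^2 dx = π, and cross terms integrate to 0.
So ∫_{-π}^{π} f(x)^2 dx = 3^2 · π + 6^2 · π = (9 + 36)π.
Divide by 2π: (9 + 36)/2 = 45/2.
By Parseval, this equals Σ |c_n|^2.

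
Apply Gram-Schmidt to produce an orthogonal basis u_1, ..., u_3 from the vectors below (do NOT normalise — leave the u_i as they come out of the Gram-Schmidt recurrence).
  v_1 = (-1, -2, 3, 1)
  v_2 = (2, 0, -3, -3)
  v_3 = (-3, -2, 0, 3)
Orthogonal basis:
  u_1 = (-1, -2, 3, 1)
  u_2 = (16/15, -28/15, -1/5, -31/15)
  u_3 = (-111/67, -124/67, -285/134, 137/134)

Apply the Gram-Schmidt recurrence
  u_1 = v_1
  u_i = v_i − Σ_{j<i} ((v_i · u_j) / (u_j · u_j)) · u_j.

Step by step this gives:
  u_1 = (-1, -2, 3, 1)
  u_2 = (16/15, -28/15, -1/5, -31/15)
  u_3 = (-111/67, -124/67, -285/134, 137/134)

Orthogonality check:
  u_2 · u_1 = 0 (should be 0)
  u_3 · u_1 = 0 (should be 0)
  u_3 · u_2 = 0 (should be 0)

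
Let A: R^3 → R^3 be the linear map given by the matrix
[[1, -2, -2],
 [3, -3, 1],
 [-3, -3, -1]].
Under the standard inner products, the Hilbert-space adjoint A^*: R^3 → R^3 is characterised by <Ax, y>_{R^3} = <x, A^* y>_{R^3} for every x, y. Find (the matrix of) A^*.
A^* = A^T =
[[1, 3, -3],
 [-2, -3, -3],
 [-2, 1, -1]]

For real matrices with standard dot products, the defining identity <Ax, y> = <x, A^* y> gives (Ax)^T y = x^T (A^*) y, i.e. x^T A^T y = x^T (A^*) y. Since this holds for all x, y, we must have A^* = A^T. Therefore
A^* =
[[1, 3, -3],
 [-2, -3, -3],
 [-2, 1, -1]].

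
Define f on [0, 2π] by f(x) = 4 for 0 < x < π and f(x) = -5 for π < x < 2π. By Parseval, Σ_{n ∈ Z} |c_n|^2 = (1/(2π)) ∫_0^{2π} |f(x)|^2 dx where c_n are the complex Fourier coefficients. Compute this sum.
Σ |c_n|^2 = 41/2

Parseval equates the L^2 energy of f (normalised by 1/(2π)) with the ℓ^2 sum of its Fourier coefficients: (1/(2π)) ∫_0^{2π} |f|^2 = Σ |c_n|^2.
Compute the left side: (1/(2π)) [∫_0^π 4^2 dx + ∫_π^{2π} (-5)^2 dx] = (1/(2π)) · (16π + 25π) = (16 + 25)/2 = 41/2.
So Σ_{n ∈ Z} |c_n|^2 = 41/2.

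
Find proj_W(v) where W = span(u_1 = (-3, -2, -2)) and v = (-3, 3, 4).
proj_W(v) = (15/17, 10/17, 10/17)

Set up U = [u_1 | ... | u_1] ∈ R^(3×1). The projector onto W = col(U) is P = U (U^T U)^(-1) U^T.
Compute U^T U =
  [17],
and U^T v = (-5).
Solve U^T U · c = U^T v for the coefficients: c = (-5/17). The projection is proj_W(v) = U c.
Check: (v - proj_W(v)) · u_1 = 0  (should be 0).
Result: proj_W(v) = (15/17, 10/17, 10/17).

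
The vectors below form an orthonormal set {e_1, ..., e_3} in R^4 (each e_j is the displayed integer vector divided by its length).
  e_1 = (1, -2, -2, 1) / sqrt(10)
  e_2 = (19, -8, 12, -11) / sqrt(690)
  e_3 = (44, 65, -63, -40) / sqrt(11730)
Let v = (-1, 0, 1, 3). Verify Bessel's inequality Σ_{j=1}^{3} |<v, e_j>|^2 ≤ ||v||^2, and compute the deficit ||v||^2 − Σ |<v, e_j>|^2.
Σ |<v, e_j>|^2 = 1141/170; ||v||^2 = 11; deficit = 729/170

Write each e_j = u_j / sqrt(<u_j, u_j>) where u_j is the displayed integer vector. Then <v, e_j> = <v, u_j> / sqrt(<u_j, u_j>), so |<v, e_j>|^2 = <v, u_j>^2 / <u_j, u_j>.
Coefficients: <v, e_1> = 0/sqrt(10), <v, e_2> = -40/sqrt(690), <v, e_3> = -227/sqrt(11730).
Square and sum: Σ |<v, e_j>|^2 = 1141/170.
Compute ||v||^2 = v·v = 11.
Deficit = 11 − 1141/170 = 729/170 ≥ 0, confirming Bessel's inequality. (The deficit equals ||v − Σ <v,e_j> e_j||^2, the squared distance from v to span{e_j}.)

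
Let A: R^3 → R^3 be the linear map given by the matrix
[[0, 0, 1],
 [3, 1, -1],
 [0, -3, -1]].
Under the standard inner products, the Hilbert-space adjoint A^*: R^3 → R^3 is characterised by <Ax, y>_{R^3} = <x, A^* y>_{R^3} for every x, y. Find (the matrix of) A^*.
A^* = A^T =
[[0, 3, 0],
 [0, 1, -3],
 [1, -1, -1]]

For real matrices with standard dot products, the defining identity <Ax, y> = <x, A^* y> gives (Ax)^T y = x^T (A^*) y, i.e. x^T A^T y = x^T (A^*) y. Since this holds for all x, y, we must have A^* = A^T. Therefore
A^* =
[[0, 3, 0],
 [0, 1, -3],
 [1, -1, -1]].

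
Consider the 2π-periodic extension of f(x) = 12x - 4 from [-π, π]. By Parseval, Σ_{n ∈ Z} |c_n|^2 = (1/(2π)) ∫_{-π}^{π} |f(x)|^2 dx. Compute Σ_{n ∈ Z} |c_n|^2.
Σ |c_n|^2 = 48π^2 + 16

Expand and integrate term by term over [-π, π]:
  ∫ (12x)^2 dx = 144·(2π^3/3); ∫ 2·12·(-4)·x dx = 0 (odd integrand); ∫ (-4)^2 dx = 16·2π.
So (1/(2π)) ∫_{-π}^{π} (12x - 4)^2 dx = 144π^2/3 + 16 = 48π^2 + 16.
Parseval ⇒ Σ |c_n|^2 = 48π^2 + 16.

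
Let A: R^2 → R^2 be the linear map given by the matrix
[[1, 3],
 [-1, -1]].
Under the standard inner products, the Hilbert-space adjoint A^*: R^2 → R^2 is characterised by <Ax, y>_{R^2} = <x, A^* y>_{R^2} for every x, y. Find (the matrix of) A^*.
A^* = A^T =
[[1, -1],
 [3, -1]]

For real matrices with standard dot products, the defining identity <Ax, y> = <x, A^* y> gives (Ax)^T y = x^T (A^*) y, i.e. x^T A^T y = x^T (A^*) y. Since this holds for all x, y, we must have A^* = A^T. Therefore
A^* =
[[1, -1],
 [3, -1]].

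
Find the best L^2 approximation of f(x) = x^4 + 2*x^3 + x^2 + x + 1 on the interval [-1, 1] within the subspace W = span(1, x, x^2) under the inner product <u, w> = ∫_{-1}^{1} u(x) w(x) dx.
g(x) = 13*x^2/7 + 11*x/5 + 32/35

The best approximation g ∈ W is the orthogonal projection of f onto W. Writing g = a_0 + a_1 x + a_2 x^2, the coefficients solve the normal equations G · a = b where
  G_{ij} = <φ_i, φ_j> and b_i = <f, φ_i>, with φ_0 = 1, φ_1 = x, φ_2 = x^2.
G =
  [2, 0, 2/3]
  [0, 2/3, 0]
  [2/3, 0, 2/5],
b = (46/15, 22/15, 142/105).
Solving gives a_0 = 32/35, a_1 = 11/5, a_2 = 13/7, so
  g(x) = 13*x^2/7 + 11*x/5 + 32/35.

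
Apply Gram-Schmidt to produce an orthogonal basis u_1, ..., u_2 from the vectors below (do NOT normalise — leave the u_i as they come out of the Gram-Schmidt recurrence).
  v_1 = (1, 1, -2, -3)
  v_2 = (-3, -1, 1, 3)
Orthogonal basis:
  u_1 = (1, 1, -2, -3)
  u_2 = (-2, 0, -1, 0)

Apply the Gram-Schmidt recurrence
  u_1 = v_1
  u_i = v_i − Σ_{j<i} ((v_i · u_j) / (u_j · u_j)) · u_j.

Step by step this gives:
  u_1 = (1, 1, -2, -3)
  u_2 = (-2, 0, -1, 0)

Orthogonality check:
  u_2 · u_1 = 0 (should be 0)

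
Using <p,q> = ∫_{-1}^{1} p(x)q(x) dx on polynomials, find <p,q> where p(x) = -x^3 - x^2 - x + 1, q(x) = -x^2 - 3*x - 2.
<p,q> = 4/15

Expand the product: p(x)·q(x) = x^5 + 4*x^4 + 6*x^3 + 4*x^2 - x - 2.
∫_{-1}^{1} of each monomial x^k gives [2/(k+1) if k even, 0 if k odd]. Integrating term-by-term (or equivalently evaluating the antiderivative F(x) = x^6/6 + 4*x^5/5 + 3*x^4/2 + 4*x^3/3 - x^2/2 - 2*x at the endpoints):
  F(1) − F(−1) = 13/10 − (31/30) = 4/15.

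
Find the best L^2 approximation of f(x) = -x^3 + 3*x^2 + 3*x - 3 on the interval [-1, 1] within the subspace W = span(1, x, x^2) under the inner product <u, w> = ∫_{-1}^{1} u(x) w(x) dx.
g(x) = 3*x^2 + 12*x/5 - 3

The best approximation g ∈ W is the orthogonal projection of f onto W. Writing g = a_0 + a_1 x + a_2 x^2, the coefficients solve the normal equations G · a = b where
  G_{ij} = <φ_i, φ_j> and b_i = <f, φ_i>, with φ_0 = 1, φ_1 = x, φ_2 = x^2.
G =
  [2, 0, 2/3]
  [0, 2/3, 0]
  [2/3, 0, 2/5],
b = (-4, 8/5, -4/5).
Solving gives a_0 = -3, a_1 = 12/5, a_2 = 3, so
  g(x) = 3*x^2 + 12*x/5 - 3.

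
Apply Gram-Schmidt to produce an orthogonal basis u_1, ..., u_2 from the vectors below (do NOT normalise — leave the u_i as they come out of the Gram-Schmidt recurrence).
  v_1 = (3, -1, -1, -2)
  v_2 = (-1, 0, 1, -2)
Orthogonal basis:
  u_1 = (3, -1, -1, -2)
  u_2 = (-1, 0, 1, -2)

Apply the Gram-Schmidt recurrence
  u_1 = v_1
  u_i = v_i − Σ_{j<i} ((v_i · u_j) / (u_j · u_j)) · u_j.

Step by step this gives:
  u_1 = (3, -1, -1, -2)
  u_2 = (-1, 0, 1, -2)

Orthogonality check:
  u_2 · u_1 = 0 (should be 0)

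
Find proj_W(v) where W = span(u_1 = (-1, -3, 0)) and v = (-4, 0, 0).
proj_W(v) = (-2/5, -6/5, 0)

Set up U = [u_1 | ... | u_1] ∈ R^(3×1). The projector onto W = col(U) is P = U (U^T U)^(-1) U^T.
Compute U^T U =
  [10],
and U^T v = (4).
Solve U^T U · c = U^T v for the coefficients: c = (2/5). The projection is proj_W(v) = U c.
Check: (v - proj_W(v)) · u_1 = 0  (should be 0).
Result: proj_W(v) = (-2/5, -6/5, 0).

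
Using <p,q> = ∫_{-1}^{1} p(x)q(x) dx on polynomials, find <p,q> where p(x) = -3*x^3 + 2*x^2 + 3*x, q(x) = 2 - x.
<p,q> = 28/15

Expand the product: p(x)·q(x) = 3*x^4 - 8*x^3 + x^2 + 6*x.
∫_{-1}^{1} of each monomial x^k gives [2/(k+1) if k even, 0 if k odd]. Integrating term-by-term (or equivalently evaluating the antiderivative F(x) = 3*x^5/5 - 2*x^4 + x^3/3 + 3*x^2 at the endpoints):
  F(1) − F(−1) = 29/15 − (1/15) = 28/15.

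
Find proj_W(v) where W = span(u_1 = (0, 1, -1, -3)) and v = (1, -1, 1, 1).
proj_W(v) = (0, -5/11, 5/11, 15/11)

Set up U = [u_1 | ... | u_1] ∈ R^(4×1). The projector onto W = col(U) is P = U (U^T U)^(-1) U^T.
Compute U^T U =
  [11],
and U^T v = (-5).
Solve U^T U · c = U^T v for the coefficients: c = (-5/11). The projection is proj_W(v) = U c.
Check: (v - proj_W(v)) · u_1 = 0  (should be 0).
Result: proj_W(v) = (0, -5/11, 5/11, 15/11).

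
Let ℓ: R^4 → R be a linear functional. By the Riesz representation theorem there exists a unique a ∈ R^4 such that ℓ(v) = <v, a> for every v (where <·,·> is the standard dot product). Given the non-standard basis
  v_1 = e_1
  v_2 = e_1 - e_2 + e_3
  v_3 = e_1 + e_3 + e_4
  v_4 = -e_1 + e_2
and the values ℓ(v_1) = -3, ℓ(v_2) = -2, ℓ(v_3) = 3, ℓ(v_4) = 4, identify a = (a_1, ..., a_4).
a = (-3, 1, 2, 4)

Write a = (a_1, ..., a_4) in the standard basis. For each basis vector v_i, ℓ(v_i) = <v_i, a> is a linear equation in the a_j's. Collect the n equations into a matrix system V a = ℓ, where row i of V is v_i (expressed in the standard basis). Since V is invertible (lower-triangular with 1s on the diagonal, up to permutation), solve by back-substitution:
  V =
[[1, 0, 0, 0],
 [1, -1, 1, 0],
 [1, 0, 1, 1],
 [-1, 1, 0, 0]]
  V a = (-3, -2, 3, 4)
Solving gives a = (-3, 1, 2, 4).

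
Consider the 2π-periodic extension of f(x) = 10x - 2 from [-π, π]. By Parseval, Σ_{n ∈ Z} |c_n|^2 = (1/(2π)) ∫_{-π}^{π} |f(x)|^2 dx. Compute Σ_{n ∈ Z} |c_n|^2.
Σ |c_n|^2 = 100π^2/3 + 4

Expand and integrate term by term over [-π, π]:
  ∫ (10x)^2 dx = 100·(2π^3/3); ∫ 2·10·(-2)·x dx = 0 (odd integrand); ∫ (-2)^2 dx = 4·2π.
So (1/(2π)) ∫_{-π}^{π} (10x - 2)^2 dx = 100π^2/3 + 4 = 100π^2/3 + 4.
Parseval ⇒ Σ |c_n|^2 = 100π^2/3 + 4.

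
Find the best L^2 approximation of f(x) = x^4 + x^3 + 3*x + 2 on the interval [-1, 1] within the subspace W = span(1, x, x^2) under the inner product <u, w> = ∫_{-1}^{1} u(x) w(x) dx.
g(x) = 6*x^2/7 + 18*x/5 + 67/35

The best approximation g ∈ W is the orthogonal projection of f onto W. Writing g = a_0 + a_1 x + a_2 x^2, the coefficients solve the normal equations G · a = b where
  G_{ij} = <φ_i, φ_j> and b_i = <f, φ_i>, with φ_0 = 1, φ_1 = x, φ_2 = x^2.
G =
  [2, 0, 2/3]
  [0, 2/3, 0]
  [2/3, 0, 2/5],
b = (22/5, 12/5, 34/21).
Solving gives a_0 = 67/35, a_1 = 18/5, a_2 = 6/7, so
  g(x) = 6*x^2/7 + 18*x/5 + 67/35.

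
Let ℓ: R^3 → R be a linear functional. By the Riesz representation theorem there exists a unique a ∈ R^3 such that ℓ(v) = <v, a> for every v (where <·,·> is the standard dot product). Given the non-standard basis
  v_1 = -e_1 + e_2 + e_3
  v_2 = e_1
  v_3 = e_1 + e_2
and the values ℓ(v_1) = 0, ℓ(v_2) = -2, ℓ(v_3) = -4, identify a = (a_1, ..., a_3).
a = (-2, -2, 0)

Write a = (a_1, ..., a_3) in the standard basis. For each basis vector v_i, ℓ(v_i) = <v_i, a> is a linear equation in the a_j's. Collect the n equations into a matrix system V a = ℓ, where row i of V is v_i (expressed in the standard basis). Since V is invertible (lower-triangular with 1s on the diagonal, up to permutation), solve by back-substitution:
  V =
[[-1, 1, 1],
 [1, 0, 0],
 [1, 1, 0]]
  V a = (0, -2, -4)
Solving gives a = (-2, -2, 0).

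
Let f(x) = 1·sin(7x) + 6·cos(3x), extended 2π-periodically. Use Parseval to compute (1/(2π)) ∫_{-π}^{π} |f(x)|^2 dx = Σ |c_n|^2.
Σ |c_n|^2 = 37/2

Expand |f|^2 and use orthogonality of {sin(nx), cos(mx)} on [-π, π]:
  ∫_{-π}^{π} sin(nx)^2 dx = π, ∫ cos(mx)^2 dx = π, and cross terms integrate to 0.
So ∫_{-π}^{π} f(x)^2 dx = 1^2 · π + 6^2 · π = (1 + 36)π.
Divide by 2π: (1 + 36)/2 = 37/2.
By Parseval, this equals Σ |c_n|^2.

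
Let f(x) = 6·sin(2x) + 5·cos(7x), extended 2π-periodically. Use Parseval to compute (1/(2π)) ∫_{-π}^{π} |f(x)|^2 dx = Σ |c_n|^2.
Σ |c_n|^2 = 61/2

Expand |f|^2 and use orthogonality of {sin(nx), cos(mx)} on [-π, π]:
  ∫_{-π}^{π} sin(nx)^2 dx = π, ∫ cos(mx)^2 dx = π, and cross terms integrate to 0.
So ∫_{-π}^{π} f(x)^2 dx = 6^2 · π + 5^2 · π = (36 + 25)π.
Divide by 2π: (36 + 25)/2 = 61/2.
By Parseval, this equals Σ |c_n|^2.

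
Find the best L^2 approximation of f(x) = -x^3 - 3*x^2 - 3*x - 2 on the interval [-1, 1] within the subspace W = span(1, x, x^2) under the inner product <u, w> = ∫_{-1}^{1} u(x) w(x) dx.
g(x) = -3*x^2 - 18*x/5 - 2

The best approximation g ∈ W is the orthogonal projection of f onto W. Writing g = a_0 + a_1 x + a_2 x^2, the coefficients solve the normal equations G · a = b where
  G_{ij} = <φ_i, φ_j> and b_i = <f, φ_i>, with φ_0 = 1, φ_1 = x, φ_2 = x^2.
G =
  [2, 0, 2/3]
  [0, 2/3, 0]
  [2/3, 0, 2/5],
b = (-6, -12/5, -38/15).
Solving gives a_0 = -2, a_1 = -18/5, a_2 = -3, so
  g(x) = -3*x^2 - 18*x/5 - 2.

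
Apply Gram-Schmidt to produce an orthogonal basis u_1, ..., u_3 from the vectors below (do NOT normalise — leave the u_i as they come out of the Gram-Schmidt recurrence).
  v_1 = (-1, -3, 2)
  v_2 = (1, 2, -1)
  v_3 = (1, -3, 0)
Orthogonal basis:
  u_1 = (-1, -3, 2)
  u_2 = (5/14, 1/14, 2/7)
  u_3 = (4/3, -4/3, -4/3)

Apply the Gram-Schmidt recurrence
  u_1 = v_1
  u_i = v_i − Σ_{j<i} ((v_i · u_j) / (u_j · u_j)) · u_j.

Step by step this gives:
  u_1 = (-1, -3, 2)
  u_2 = (5/14, 1/14, 2/7)
  u_3 = (4/3, -4/3, -4/3)

Orthogonality check:
  u_2 · u_1 = 0 (should be 0)
  u_3 · u_1 = 0 (should be 0)
  u_3 · u_2 = 0 (should be 0)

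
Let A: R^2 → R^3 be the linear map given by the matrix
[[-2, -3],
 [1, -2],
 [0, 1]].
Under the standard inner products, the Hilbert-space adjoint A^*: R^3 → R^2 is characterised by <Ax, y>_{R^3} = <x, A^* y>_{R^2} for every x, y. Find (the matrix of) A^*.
A^* = A^T =
[[-2, 1, 0],
 [-3, -2, 1]]

For real matrices with standard dot products, the defining identity <Ax, y> = <x, A^* y> gives (Ax)^T y = x^T (A^*) y, i.e. x^T A^T y = x^T (A^*) y. Since this holds for all x, y, we must have A^* = A^T. Therefore
A^* =
[[-2, 1, 0],
 [-3, -2, 1]].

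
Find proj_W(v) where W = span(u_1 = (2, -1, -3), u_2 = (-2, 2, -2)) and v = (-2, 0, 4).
proj_W(v) = (-34/21, 10/21, 86/21)

Set up U = [u_1 | ... | u_2] ∈ R^(3×2). The projector onto W = col(U) is P = U (U^T U)^(-1) U^T.
Compute U^T U =
  [14, 0]
  [0, 12],
and U^T v = (-16, -4).
Solve U^T U · c = U^T v for the coefficients: c = (-8/7, -1/3). The projection is proj_W(v) = U c.
Check: (v - proj_W(v)) · u_1 = 0  (should be 0).
Check: (v - proj_W(v)) · u_2 = 0  (should be 0).
Result: proj_W(v) = (-34/21, 10/21, 86/21).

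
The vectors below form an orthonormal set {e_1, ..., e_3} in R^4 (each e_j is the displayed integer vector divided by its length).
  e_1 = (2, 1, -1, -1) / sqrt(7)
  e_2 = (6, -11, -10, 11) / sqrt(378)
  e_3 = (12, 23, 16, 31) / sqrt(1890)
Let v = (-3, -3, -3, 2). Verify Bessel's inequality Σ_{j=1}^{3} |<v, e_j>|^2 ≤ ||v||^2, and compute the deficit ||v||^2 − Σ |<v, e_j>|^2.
Σ |<v, e_j>|^2 = 127/5; ||v||^2 = 31; deficit = 28/5

Write each e_j = u_j / sqrt(<u_j, u_j>) where u_j is the displayed integer vector. Then <v, e_j> = <v, u_j> / sqrt(<u_j, u_j>), so |<v, e_j>|^2 = <v, u_j>^2 / <u_j, u_j>.
Coefficients: <v, e_1> = -8/sqrt(7), <v, e_2> = 67/sqrt(378), <v, e_3> = -91/sqrt(1890).
Square and sum: Σ |<v, e_j>|^2 = 127/5.
Compute ||v||^2 = v·v = 31.
Deficit = 31 − 127/5 = 28/5 ≥ 0, confirming Bessel's inequality. (The deficit equals ||v − Σ <v,e_j> e_j||^2, the squared distance from v to span{e_j}.)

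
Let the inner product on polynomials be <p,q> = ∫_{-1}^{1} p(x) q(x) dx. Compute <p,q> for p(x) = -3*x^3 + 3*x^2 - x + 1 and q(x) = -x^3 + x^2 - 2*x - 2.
<p,q> = -8/7

Expand the product: p(x)·q(x) = 3*x^6 - 6*x^5 + 10*x^4 - 2*x^3 - 3*x^2 - 2.
∫_{-1}^{1} of each monomial x^k gives [2/(k+1) if k even, 0 if k odd]. Integrating term-by-term (or equivalently evaluating the antiderivative F(x) = 3*x^7/7 - x^6 + 2*x^5 - x^4/2 - x^3 - 2*x at the endpoints):
  F(1) − F(−1) = -29/14 − (-13/14) = -8/7.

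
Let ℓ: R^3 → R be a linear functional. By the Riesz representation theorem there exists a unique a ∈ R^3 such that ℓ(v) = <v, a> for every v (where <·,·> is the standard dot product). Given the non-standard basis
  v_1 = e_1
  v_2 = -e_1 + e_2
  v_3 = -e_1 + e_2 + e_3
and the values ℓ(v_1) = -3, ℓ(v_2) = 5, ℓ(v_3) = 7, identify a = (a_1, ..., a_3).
a = (-3, 2, 2)

Write a = (a_1, ..., a_3) in the standard basis. For each basis vector v_i, ℓ(v_i) = <v_i, a> is a linear equation in the a_j's. Collect the n equations into a matrix system V a = ℓ, where row i of V is v_i (expressed in the standard basis). Since V is invertible (lower-triangular with 1s on the diagonal, up to permutation), solve by back-substitution:
  V =
[[1, 0, 0],
 [-1, 1, 0],
 [-1, 1, 1]]
  V a = (-3, 5, 7)
Solving gives a = (-3, 2, 2).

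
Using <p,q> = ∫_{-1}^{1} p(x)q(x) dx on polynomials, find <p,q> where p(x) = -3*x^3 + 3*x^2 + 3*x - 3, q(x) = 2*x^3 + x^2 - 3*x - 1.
<p,q> = 52/35

Expand the product: p(x)·q(x) = -6*x^6 + 3*x^5 + 18*x^4 - 9*x^3 - 15*x^2 + 6*x + 3.
∫_{-1}^{1} of each monomial x^k gives [2/(k+1) if k even, 0 if k odd]. Integrating term-by-term (or equivalently evaluating the antiderivative F(x) = -6*x^7/7 + x^6/2 + 18*x^5/5 - 9*x^4/4 - 5*x^3 + 3*x^2 + 3*x at the endpoints):
  F(1) − F(−1) = 279/140 − (71/140) = 52/35.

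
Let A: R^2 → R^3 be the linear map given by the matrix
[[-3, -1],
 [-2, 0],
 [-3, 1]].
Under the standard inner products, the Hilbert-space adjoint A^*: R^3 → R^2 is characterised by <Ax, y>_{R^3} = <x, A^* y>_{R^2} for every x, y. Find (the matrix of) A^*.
A^* = A^T =
[[-3, -2, -3],
 [-1, 0, 1]]

For real matrices with standard dot products, the defining identity <Ax, y> = <x, A^* y> gives (Ax)^T y = x^T (A^*) y, i.e. x^T A^T y = x^T (A^*) y. Since this holds for all x, y, we must have A^* = A^T. Therefore
A^* =
[[-3, -2, -3],
 [-1, 0, 1]].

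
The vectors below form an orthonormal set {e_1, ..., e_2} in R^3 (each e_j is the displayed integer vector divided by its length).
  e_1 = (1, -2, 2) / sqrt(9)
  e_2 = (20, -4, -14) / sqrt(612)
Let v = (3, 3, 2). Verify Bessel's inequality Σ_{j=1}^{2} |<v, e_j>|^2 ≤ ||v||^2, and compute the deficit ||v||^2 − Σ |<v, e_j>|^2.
Σ |<v, e_j>|^2 = 13/17; ||v||^2 = 22; deficit = 361/17

Write each e_j = u_j / sqrt(<u_j, u_j>) where u_j is the displayed integer vector. Then <v, e_j> = <v, u_j> / sqrt(<u_j, u_j>), so |<v, e_j>|^2 = <v, u_j>^2 / <u_j, u_j>.
Coefficients: <v, e_1> = 1/sqrt(9), <v, e_2> = 20/sqrt(612).
Square and sum: Σ |<v, e_j>|^2 = 13/17.
Compute ||v||^2 = v·v = 22.
Deficit = 22 − 13/17 = 361/17 ≥ 0, confirming Bessel's inequality. (The deficit equals ||v − Σ <v,e_j> e_j||^2, the squared distance from v to span{e_j}.)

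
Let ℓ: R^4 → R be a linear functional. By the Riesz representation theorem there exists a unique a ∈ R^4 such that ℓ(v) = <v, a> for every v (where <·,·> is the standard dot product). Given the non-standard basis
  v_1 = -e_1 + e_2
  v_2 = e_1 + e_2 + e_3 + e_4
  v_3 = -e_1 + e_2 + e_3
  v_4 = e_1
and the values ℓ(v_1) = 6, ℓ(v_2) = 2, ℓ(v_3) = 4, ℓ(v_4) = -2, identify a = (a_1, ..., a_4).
a = (-2, 4, -2, 2)

Write a = (a_1, ..., a_4) in the standard basis. For each basis vector v_i, ℓ(v_i) = <v_i, a> is a linear equation in the a_j's. Collect the n equations into a matrix system V a = ℓ, where row i of V is v_i (expressed in the standard basis). Since V is invertible (lower-triangular with 1s on the diagonal, up to permutation), solve by back-substitution:
  V =
[[-1, 1, 0, 0],
 [1, 1, 1, 1],
 [-1, 1, 1, 0],
 [1, 0, 0, 0]]
  V a = (6, 2, 4, -2)
Solving gives a = (-2, 4, -2, 2).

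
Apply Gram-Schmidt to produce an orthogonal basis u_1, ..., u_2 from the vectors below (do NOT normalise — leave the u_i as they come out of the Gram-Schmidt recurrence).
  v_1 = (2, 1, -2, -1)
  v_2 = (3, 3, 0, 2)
Orthogonal basis:
  u_1 = (2, 1, -2, -1)
  u_2 = (8/5, 23/10, 7/5, 27/10)

Apply the Gram-Schmidt recurrence
  u_1 = v_1
  u_i = v_i − Σ_{j<i} ((v_i · u_j) / (u_j · u_j)) · u_j.

Step by step this gives:
  u_1 = (2, 1, -2, -1)
  u_2 = (8/5, 23/10, 7/5, 27/10)

Orthogonality check:
  u_2 · u_1 = 0 (should be 0)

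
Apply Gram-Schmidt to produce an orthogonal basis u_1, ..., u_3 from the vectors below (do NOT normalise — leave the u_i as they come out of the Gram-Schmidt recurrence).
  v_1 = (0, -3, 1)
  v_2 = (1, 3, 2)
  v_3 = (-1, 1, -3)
Orthogonal basis:
  u_1 = (0, -3, 1)
  u_2 = (1, 9/10, 27/10)
  u_3 = (-9/91, 1/91, 3/91)

Apply the Gram-Schmidt recurrence
  u_1 = v_1
  u_i = v_i − Σ_{j<i} ((v_i · u_j) / (u_j · u_j)) · u_j.

Step by step this gives:
  u_1 = (0, -3, 1)
  u_2 = (1, 9/10, 27/10)
  u_3 = (-9/91, 1/91, 3/91)

Orthogonality check:
  u_2 · u_1 = 0 (should be 0)
  u_3 · u_1 = 0 (should be 0)
  u_3 · u_2 = 0 (should be 0)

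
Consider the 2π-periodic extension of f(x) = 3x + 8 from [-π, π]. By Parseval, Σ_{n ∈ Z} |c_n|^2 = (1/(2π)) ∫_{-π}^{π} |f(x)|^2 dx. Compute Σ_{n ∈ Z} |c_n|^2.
Σ |c_n|^2 = 3π^2 + 64

Expand and integrate term by term over [-π, π]:
  ∫ (3x)^2 dx = 9·(2π^3/3); ∫ 2·3·(8)·x dx = 0 (odd integrand); ∫ 8^2 dx = 64·2π.
So (1/(2π)) ∫_{-π}^{π} (3x + 8)^2 dx = 9π^2/3 + 64 = 3π^2 + 64.
Parseval ⇒ Σ |c_n|^2 = 3π^2 + 64.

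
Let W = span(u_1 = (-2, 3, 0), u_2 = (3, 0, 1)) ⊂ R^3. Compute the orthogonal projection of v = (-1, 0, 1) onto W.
proj_W(v) = (-29/47, 12/47, -7/47)

Set up U = [u_1 | ... | u_2] ∈ R^(3×2). The projector onto W = col(U) is P = U (U^T U)^(-1) U^T.
Compute U^T U =
  [13, -6]
  [-6, 10],
and U^T v = (2, -2).
Solve U^T U · c = U^T v for the coefficients: c = (4/47, -7/47). The projection is proj_W(v) = U c.
Check: (v - proj_W(v)) · u_1 = 0  (should be 0).
Check: (v - proj_W(v)) · u_2 = 0  (should be 0).
Result: proj_W(v) = (-29/47, 12/47, -7/47).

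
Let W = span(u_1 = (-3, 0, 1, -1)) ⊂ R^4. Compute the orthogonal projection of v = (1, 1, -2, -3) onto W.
proj_W(v) = (6/11, 0, -2/11, 2/11)

Set up U = [u_1 | ... | u_1] ∈ R^(4×1). The projector onto W = col(U) is P = U (U^T U)^(-1) U^T.
Compute U^T U =
  [11],
and U^T v = (-2).
Solve U^T U · c = U^T v for the coefficients: c = (-2/11). The projection is proj_W(v) = U c.
Check: (v - proj_W(v)) · u_1 = 0  (should be 0).
Result: proj_W(v) = (6/11, 0, -2/11, 2/11).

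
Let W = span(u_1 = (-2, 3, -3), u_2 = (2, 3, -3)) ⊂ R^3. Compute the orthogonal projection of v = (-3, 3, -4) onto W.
proj_W(v) = (-3, 7/2, -7/2)

Set up U = [u_1 | ... | u_2] ∈ R^(3×2). The projector onto W = col(U) is P = U (U^T U)^(-1) U^T.
Compute U^T U =
  [22, 14]
  [14, 22],
and U^T v = (27, 15).
Solve U^T U · c = U^T v for the coefficients: c = (4/3, -1/6). The projection is proj_W(v) = U c.
Check: (v - proj_W(v)) · u_1 = 0  (should be 0).
Check: (v - proj_W(v)) · u_2 = 0  (should be 0).
Result: proj_W(v) = (-3, 7/2, -7/2).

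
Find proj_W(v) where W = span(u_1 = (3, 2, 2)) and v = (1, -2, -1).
proj_W(v) = (-9/17, -6/17, -6/17)

Set up U = [u_1 | ... | u_1] ∈ R^(3×1). The projector onto W = col(U) is P = U (U^T U)^(-1) U^T.
Compute U^T U =
  [17],
and U^T v = (-3).
Solve U^T U · c = U^T v for the coefficients: c = (-3/17). The projection is proj_W(v) = U c.
Check: (v - proj_W(v)) · u_1 = 0  (should be 0).
Result: proj_W(v) = (-9/17, -6/17, -6/17).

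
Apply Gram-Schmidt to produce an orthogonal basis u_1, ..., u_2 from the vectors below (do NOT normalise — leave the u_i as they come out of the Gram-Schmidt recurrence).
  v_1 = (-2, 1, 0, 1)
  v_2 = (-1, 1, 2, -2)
Orthogonal basis:
  u_1 = (-2, 1, 0, 1)
  u_2 = (-2/3, 5/6, 2, -13/6)

Apply the Gram-Schmidt recurrence
  u_1 = v_1
  u_i = v_i − Σ_{j<i} ((v_i · u_j) / (u_j · u_j)) · u_j.

Step by step this gives:
  u_1 = (-2, 1, 0, 1)
  u_2 = (-2/3, 5/6, 2, -13/6)

Orthogonality check:
  u_2 · u_1 = 0 (should be 0)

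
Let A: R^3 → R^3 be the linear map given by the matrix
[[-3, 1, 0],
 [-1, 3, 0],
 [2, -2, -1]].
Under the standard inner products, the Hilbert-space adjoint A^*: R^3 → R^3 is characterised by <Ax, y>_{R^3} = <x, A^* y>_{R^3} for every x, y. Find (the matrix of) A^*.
A^* = A^T =
[[-3, -1, 2],
 [1, 3, -2],
 [0, 0, -1]]

For real matrices with standard dot products, the defining identity <Ax, y> = <x, A^* y> gives (Ax)^T y = x^T (A^*) y, i.e. x^T A^T y = x^T (A^*) y. Since this holds for all x, y, we must have A^* = A^T. Therefore
A^* =
[[-3, -1, 2],
 [1, 3, -2],
 [0, 0, -1]].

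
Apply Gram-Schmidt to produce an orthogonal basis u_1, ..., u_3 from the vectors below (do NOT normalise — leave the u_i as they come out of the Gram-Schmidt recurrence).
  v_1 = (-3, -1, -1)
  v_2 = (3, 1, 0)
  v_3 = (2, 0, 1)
Orthogonal basis:
  u_1 = (-3, -1, -1)
  u_2 = (3/11, 1/11, -10/11)
  u_3 = (1/5, -3/5, 0)

Apply the Gram-Schmidt recurrence
  u_1 = v_1
  u_i = v_i − Σ_{j<i} ((v_i · u_j) / (u_j · u_j)) · u_j.

Step by step this gives:
  u_1 = (-3, -1, -1)
  u_2 = (3/11, 1/11, -10/11)
  u_3 = (1/5, -3/5, 0)

Orthogonality check:
  u_2 · u_1 = 0 (should be 0)
  u_3 · u_1 = 0 (should be 0)
  u_3 · u_2 = 0 (should be 0)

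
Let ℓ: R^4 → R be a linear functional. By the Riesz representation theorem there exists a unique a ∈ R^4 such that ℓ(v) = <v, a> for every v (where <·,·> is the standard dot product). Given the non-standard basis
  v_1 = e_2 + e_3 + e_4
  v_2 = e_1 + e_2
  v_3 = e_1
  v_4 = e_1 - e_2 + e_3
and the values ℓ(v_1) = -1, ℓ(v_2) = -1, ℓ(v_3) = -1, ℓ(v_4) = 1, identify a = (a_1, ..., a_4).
a = (-1, 0, 2, -3)

Write a = (a_1, ..., a_4) in the standard basis. For each basis vector v_i, ℓ(v_i) = <v_i, a> is a linear equation in the a_j's. Collect the n equations into a matrix system V a = ℓ, where row i of V is v_i (expressed in the standard basis). Since V is invertible (lower-triangular with 1s on the diagonal, up to permutation), solve by back-substitution:
  V =
[[0, 1, 1, 1],
 [1, 1, 0, 0],
 [1, 0, 0, 0],
 [1, -1, 1, 0]]
  V a = (-1, -1, -1, 1)
Solving gives a = (-1, 0, 2, -3).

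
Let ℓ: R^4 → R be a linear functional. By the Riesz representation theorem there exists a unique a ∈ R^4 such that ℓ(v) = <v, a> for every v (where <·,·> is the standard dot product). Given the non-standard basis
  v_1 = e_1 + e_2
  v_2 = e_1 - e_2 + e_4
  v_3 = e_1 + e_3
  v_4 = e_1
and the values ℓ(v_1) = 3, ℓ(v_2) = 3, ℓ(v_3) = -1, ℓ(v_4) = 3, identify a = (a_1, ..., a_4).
a = (3, 0, -4, 0)

Write a = (a_1, ..., a_4) in the standard basis. For each basis vector v_i, ℓ(v_i) = <v_i, a> is a linear equation in the a_j's. Collect the n equations into a matrix system V a = ℓ, where row i of V is v_i (expressed in the standard basis). Since V is invertible (lower-triangular with 1s on the diagonal, up to permutation), solve by back-substitution:
  V =
[[1, 1, 0, 0],
 [1, -1, 0, 1],
 [1, 0, 1, 0],
 [1, 0, 0, 0]]
  V a = (3, 3, -1, 3)
Solving gives a = (3, 0, -4, 0).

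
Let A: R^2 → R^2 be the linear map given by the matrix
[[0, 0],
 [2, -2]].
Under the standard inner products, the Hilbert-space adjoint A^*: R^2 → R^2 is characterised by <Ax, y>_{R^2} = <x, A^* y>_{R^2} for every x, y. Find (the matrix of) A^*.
A^* = A^T =
[[0, 2],
 [0, -2]]

For real matrices with standard dot products, the defining identity <Ax, y> = <x, A^* y> gives (Ax)^T y = x^T (A^*) y, i.e. x^T A^T y = x^T (A^*) y. Since this holds for all x, y, we must have A^* = A^T. Therefore
A^* =
[[0, 2],
 [0, -2]].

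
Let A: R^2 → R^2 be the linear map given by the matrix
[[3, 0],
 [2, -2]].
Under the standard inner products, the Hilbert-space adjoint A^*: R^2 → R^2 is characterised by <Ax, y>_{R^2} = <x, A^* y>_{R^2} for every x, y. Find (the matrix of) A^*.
A^* = A^T =
[[3, 2],
 [0, -2]]

For real matrices with standard dot products, the defining identity <Ax, y> = <x, A^* y> gives (Ax)^T y = x^T (A^*) y, i.e. x^T A^T y = x^T (A^*) y. Since this holds for all x, y, we must have A^* = A^T. Therefore
A^* =
[[3, 2],
 [0, -2]].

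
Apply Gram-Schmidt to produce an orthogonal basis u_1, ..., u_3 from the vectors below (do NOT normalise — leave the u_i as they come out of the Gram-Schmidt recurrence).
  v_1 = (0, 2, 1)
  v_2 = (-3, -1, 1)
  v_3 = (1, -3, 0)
Orthogonal basis:
  u_1 = (0, 2, 1)
  u_2 = (-3, -3/5, 6/5)
  u_3 = (2/3, -2/3, 4/3)

Apply the Gram-Schmidt recurrence
  u_1 = v_1
  u_i = v_i − Σ_{j<i} ((v_i · u_j) / (u_j · u_j)) · u_j.

Step by step this gives:
  u_1 = (0, 2, 1)
  u_2 = (-3, -3/5, 6/5)
  u_3 = (2/3, -2/3, 4/3)

Orthogonality check:
  u_2 · u_1 = 0 (should be 0)
  u_3 · u_1 = 0 (should be 0)
  u_3 · u_2 = 0 (should be 0)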